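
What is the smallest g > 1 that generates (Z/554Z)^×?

5

φ(554) = φ(2)·φ(277) = 1·276 = 276 = 2^2 · 3 · 23.
Test candidates g = 2, 3, … against the prime factors q ∈ {2, 3, 23} of φ(554): g is a generator iff g^(276/q) ≢ 1 for every such q.
g = 2: gcd(2, 554) = 2 > 1, not a unit — skip.
g = 3: 3^138 ≡ 1 — hits 1, so not a primitive root.
g = 4: gcd(4, 554) = 2 > 1, not a unit — skip.
g = 5: 5^138 ≡ 553; 5^92 ≡ 393; 5^12 ≡ 27 — none is 1, so 5 is a primitive root.
The smallest primitive root modulo 554 is 5.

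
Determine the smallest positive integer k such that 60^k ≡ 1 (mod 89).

The order of 60 must divide φ(89) = 89 − 1 = 88 = 2^3 · 11.
Divisors of 88: 1, 2, 4, 8, 11, 22, 44, 88.
Compute 60^d (mod 89) for the divisors d until we hit 1:
60^1 ≡ 60
60^2 ≡ 40
60^4 ≡ 87
60^8 ≡ 4
60^11 ≡ 77
60^22 ≡ 55
60^44 ≡ 88
60^88 ≡ 1
So ord_89(60) = 88.

88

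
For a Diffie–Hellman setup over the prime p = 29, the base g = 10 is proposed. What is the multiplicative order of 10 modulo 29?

Since 10 ∈ (Z/29Z)^×, its order divides φ(29) = 29 − 1 = 28 = 2^2 · 7.
Divisors of 28: 1, 2, 4, 7, 14, 28.
Compute 10^d (mod 29) for the divisors d until we hit 1:
10^1 ≡ 10
10^2 ≡ 13
10^4 ≡ 24
10^7 ≡ 17
10^14 ≡ 28
10^28 ≡ 1
Hence ord(10) = 28.

28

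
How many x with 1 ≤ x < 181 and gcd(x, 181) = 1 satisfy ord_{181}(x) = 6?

2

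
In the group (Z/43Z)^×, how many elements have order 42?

12

φ(43) = 43 − 1 = 42 = 2 · 3 · 7.
(Z/43Z)^× is cyclic (|G| = 42); a cyclic group of order m has exactly φ(d) elements of each order d | m, and none otherwise.
42 = 2 · 3 · 7 divides 42, and φ(42) = 12.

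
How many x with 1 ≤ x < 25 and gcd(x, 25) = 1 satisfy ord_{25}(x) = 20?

8

φ(25) = φ(5^2) = 5·(5−1) = 20 = 2^2 · 5.
Since (Z/25Z)^× is cyclic of order 20, the number of elements of order d is φ(d) when d | 20 and 0 otherwise.
20 = 2^2 · 5 divides 20, and φ(20) = 8.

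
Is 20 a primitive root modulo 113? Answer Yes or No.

φ(113) = 113 − 1 = 112 = 2^4 · 7.
An element g generates (Z/113Z)^× iff g^(112/q) ≢ 1 (mod 113) for each prime q ∈ {2, 7}.
20^56 ≡ 112 (mod 113)  [q = 2: ≢ 1 ✓]
20^16 ≡ 28 (mod 113)  [q = 7: ≢ 1 ✓]
Every test exponent gives a nontrivial residue, hence 20 generates the full group.

Yes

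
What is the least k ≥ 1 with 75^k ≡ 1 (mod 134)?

The order of 75 must divide φ(134) = φ(2)·φ(67) = 1·66 = 66 = 2 · 3 · 11.
Divisors of 66: 1, 2, 3, 6, 11, 22, 33, 66.
Compute 75^d (mod 134) for the divisors d until we hit 1:
75^1 ≡ 75 (mod 134)
75^2 ≡ 131 (mod 134)
75^3 ≡ 43 (mod 134)
75^6 ≡ 107 (mod 134)
75^11 ≡ 133 (mod 134)
75^22 ≡ 1 (mod 134) ✓
The smallest such exponent is 22, so the order of 75 is 22.

22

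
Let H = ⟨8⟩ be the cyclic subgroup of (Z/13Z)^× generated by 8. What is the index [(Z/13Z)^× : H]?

Since 8 ∈ (Z/13Z)^×, its order divides φ(13) = 13 − 1 = 12 = 2^2 · 3.
Divisors of 12: 1, 2, 3, 4, 6, 12.
Compute 8^d (mod 13) for the divisors d until we hit 1:
8^1 ≡ 8 (mod 13)
8^2 ≡ 12 (mod 13)
8^3 ≡ 5 (mod 13)
8^4 ≡ 1 (mod 13) ✓
The order of 8 is 4, so the subgroup it generates has 4 elements.
Index = |(Z/13Z)^×| / |⟨8⟩| = 12 / 4 = 3.

3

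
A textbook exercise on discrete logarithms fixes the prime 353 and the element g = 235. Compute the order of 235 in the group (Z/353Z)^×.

352

By Lagrange's theorem, ord_353(235) divides φ(353) = 353 − 1 = 352 = 2^5 · 11.
Divisors of 352: 1, 2, 4, 8, 11, 16, 22, 32, 44, 88, 176, 352.
Compute 235^d (mod 353) for the divisors d until we hit 1:
235^1 ≡ 235 (mod 353)
235^2 ≡ 157 (mod 353)
235^4 ≡ 292 (mod 353)
235^8 ≡ 191 (mod 353)
235^11 ≡ 6 (mod 353)
235^16 ≡ 122 (mod 353)
235^22 ≡ 36 (mod 353)
235^32 ≡ 58 (mod 353)
235^44 ≡ 237 (mod 353)
235^88 ≡ 42 (mod 353)
235^176 ≡ 352 (mod 353)
235^352 ≡ 1 (mod 353) ✓
The smallest such exponent is 352, so the order of 235 is 352.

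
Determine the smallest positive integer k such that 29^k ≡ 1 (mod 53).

26

ord(29) | φ(53) = 53 − 1 = 52 = 2^2 · 13.
Divisors of 52: 1, 2, 4, 13, 26, 52.
Test each divisor d:
29^1 ≡ 29
29^2 ≡ 46
29^4 ≡ 49
29^13 ≡ 52
29^26 ≡ 1
Therefore the multiplicative order of 29 modulo 53 is 26.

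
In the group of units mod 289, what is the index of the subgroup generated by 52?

16

ord(52) | φ(289) = φ(17^2) = 17·(17−1) = 272 = 2^4 · 17.
Divisors of 272: 1, 2, 4, 8, 16, 17, 34, 68, 136, 272.
Test each divisor d:
52^1 ≡ 52
52^2 ≡ 103
52^4 ≡ 205
52^8 ≡ 120
52^16 ≡ 239
52^17 ≡ 1
The order of 52 is 17, so the subgroup it generates has 17 elements.
Index = |(Z/289Z)^×| / |⟨52⟩| = 272 / 17 = 16.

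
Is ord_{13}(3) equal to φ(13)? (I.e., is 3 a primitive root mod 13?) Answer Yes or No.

φ(13) = 13 − 1 = 12 = 2^2 · 3.
An element g generates (Z/13Z)^× iff g^(12/q) ≢ 1 (mod 13) for each prime q ∈ {2, 3}.
3^6 ≡ 1 (mod 13)  [q = 2: ≡ 1 ✗]
3^4 ≡ 3 (mod 13)  [q = 3: ≢ 1 ✓]
Since 3^6 ≡ 1, the order of 3 divides 6 < 12, so 3 is not a primitive root.

No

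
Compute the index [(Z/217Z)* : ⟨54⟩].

Since 54 ∈ (Z/217Z)^×, its order divides φ(217) = φ(7·31) = (7−1)·(31−1) = 6·30 = 180 = 2^2 · 3^2 · 5.
Divisors of 180: 1, 2, 3, 4, 5, 6, 9, 10, 12, 15, 18, 20, 30, 36, 45, 60, 90, 180.
Compute 54^d (mod 217) for the divisors d until we hit 1:
54^1 ≡ 54 (mod 217)
54^2 ≡ 95 (mod 217)
54^3 ≡ 139 (mod 217)
54^4 ≡ 128 (mod 217)
54^5 ≡ 185 (mod 217)
54^6 ≡ 8 (mod 217)
54^9 ≡ 27 (mod 217)
54^10 ≡ 156 (mod 217)
54^12 ≡ 64 (mod 217)
54^15 ≡ 216 (mod 217)
54^18 ≡ 78 (mod 217)
54^20 ≡ 32 (mod 217)
54^30 ≡ 1 (mod 217) ✓
The order of 54 is 30, so the subgroup it generates has 30 elements.
[(Z/217Z)^× : ⟨54⟩] = 180/30 = 6.

6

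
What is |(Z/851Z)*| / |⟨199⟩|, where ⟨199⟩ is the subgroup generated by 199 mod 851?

6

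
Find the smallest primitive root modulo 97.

φ(97) = 97 − 1 = 96 = 2^5 · 3.
Test candidates g = 2, 3, … against the prime factors q ∈ {2, 3} of φ(97): g is a generator iff g^(96/q) ≢ 1 for every such q.
g = 2: 2^48 ≡ 1 — hits 1, so not a primitive root.
g = 3: 3^48 ≡ 1 — hits 1, so not a primitive root.
g = 4: 4^48 ≡ 1 — hits 1, so not a primitive root.
g = 5: 5^48 ≡ 96; 5^32 ≡ 35 — none is 1, so 5 is a primitive root.
Hence the least primitive root of 97 is 5.

5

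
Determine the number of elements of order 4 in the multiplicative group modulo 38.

0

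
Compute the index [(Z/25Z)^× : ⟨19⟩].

The order of 19 must divide φ(25) = φ(5^2) = 5·(5−1) = 20 = 2^2 · 5.
Divisors of 20: 1, 2, 4, 5, 10, 20.
Test each divisor d:
19^1 ≡ 19 (mod 25)
19^2 ≡ 11 (mod 25)
19^4 ≡ 21 (mod 25)
19^5 ≡ 24 (mod 25)
19^10 ≡ 1 (mod 25) ✓
So ord_25(19) = 10, hence |⟨19⟩| = 10.
The index is φ(25) / ord(19) = 20 / 10 = 2.

2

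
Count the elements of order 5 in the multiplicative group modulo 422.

4

φ(422) = φ(2)·φ(211) = 1·210 = 210 = 2 · 3 · 5 · 7.
In a cyclic group of order 210, there are φ(d) elements of order d for each divisor d of 210, and zero for non-divisors.
5 | 210, and φ(5) = 5 − 1 = 4.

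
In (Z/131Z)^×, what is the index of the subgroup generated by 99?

10

By Lagrange's theorem, ord_131(99) divides φ(131) = 131 − 1 = 130 = 2 · 5 · 13.
Divisors of 130: 1, 2, 5, 10, 13, 26, 65, 130.
Test each divisor d:
99^1 ≡ 99
99^2 ≡ 107
99^5 ≡ 39
99^10 ≡ 80
99^13 ≡ 1
The order of 99 is 13, so the subgroup it generates has 13 elements.
[(Z/131Z)^× : ⟨99⟩] = 130/13 = 10.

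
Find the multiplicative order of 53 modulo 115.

Since 53 ∈ (Z/115Z)^×, its order divides φ(115) = φ(5·23) = (5−1)·(23−1) = 4·22 = 88 = 2^3 · 11.
Divisors of 88: 1, 2, 4, 8, 11, 22, 44, 88.
Compute 53^d (mod 115) for the divisors d until we hit 1:
53^1 ≡ 53 (mod 115)
53^2 ≡ 49 (mod 115)
53^4 ≡ 101 (mod 115)
53^8 ≡ 81 (mod 115)
53^11 ≡ 22 (mod 115)
53^22 ≡ 24 (mod 115)
53^44 ≡ 1 (mod 115) ✓
Hence ord(53) = 44.

44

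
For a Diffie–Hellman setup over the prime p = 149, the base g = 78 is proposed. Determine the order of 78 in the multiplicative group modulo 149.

148

By Lagrange's theorem, ord_149(78) divides φ(149) = 149 − 1 = 148 = 2^2 · 37.
Divisors of 148: 1, 2, 4, 37, 74, 148.
Evaluate successive powers at the divisors of 148:
78^1 ≡ 78 (mod 149)
78^2 ≡ 124 (mod 149)
78^4 ≡ 29 (mod 149)
78^37 ≡ 105 (mod 149)
78^74 ≡ 148 (mod 149)
78^148 ≡ 1 (mod 149) ✓
The smallest such exponent is 148, so the order of 78 is 148.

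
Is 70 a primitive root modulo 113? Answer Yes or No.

Yes

φ(113) = 113 − 1 = 112 = 2^4 · 7.
Test 70^(112/q) mod 113 for each prime factor q of 112:
70^56 ≡ 112 (mod 113)  [q = 2: ≢ 1 ✓]
70^16 ≡ 109 (mod 113)  [q = 7: ≢ 1 ✓]
Every test exponent gives a nontrivial residue, hence 70 generates the full group.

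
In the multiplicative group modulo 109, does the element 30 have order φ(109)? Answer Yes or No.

Yes

φ(109) = 109 − 1 = 108 = 2^2 · 3^3.
30 is a primitive root mod 109 iff 30^(φ(109)/q) ≢ 1 for every prime q | φ(109), i.e. q ∈ {2, 3}.
30^54 ≡ 108 (mod 109)  [q = 2: ≢ 1 ✓]
30^36 ≡ 45 (mod 109)  [q = 3: ≢ 1 ✓]
None equal 1, so ord_109(30) = 108: 30 is a primitive root.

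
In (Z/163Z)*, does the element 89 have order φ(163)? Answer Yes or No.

φ(163) = 163 − 1 = 162 = 2 · 3^4.
An element g generates (Z/163Z)^× iff g^(162/q) ≢ 1 (mod 163) for each prime q ∈ {2, 3}.
89^81 ≡ 162 (mod 163)  [q = 2: ≢ 1 ✓]
89^54 ≡ 104 (mod 163)  [q = 3: ≢ 1 ✓]
None equal 1, so ord_163(89) = 162: 89 is a primitive root.

Yes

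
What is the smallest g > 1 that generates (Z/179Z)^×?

φ(179) = 179 − 1 = 178 = 2 · 89.
g is a primitive root iff g^(178/q) ≢ 1 (mod 179) for each prime q ∈ {2, 89}.
g = 2: 2^89 ≡ 178; 2^2 ≡ 4 — none is 1, so 2 is a primitive root.
Hence the least primitive root of 179 is 2.

2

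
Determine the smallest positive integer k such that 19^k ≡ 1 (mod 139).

138

By Lagrange's theorem, ord_139(19) divides φ(139) = 139 − 1 = 138 = 2 · 3 · 23.
Divisors of 138: 1, 2, 3, 6, 23, 46, 69, 138.
Test each divisor d:
19^1 ≡ 19 (mod 139)
19^2 ≡ 83 (mod 139)
19^3 ≡ 48 (mod 139)
19^6 ≡ 80 (mod 139)
19^23 ≡ 97 (mod 139)
19^46 ≡ 96 (mod 139)
19^69 ≡ 138 (mod 139)
19^138 ≡ 1 (mod 139) ✓
Therefore the multiplicative order of 19 modulo 139 is 138.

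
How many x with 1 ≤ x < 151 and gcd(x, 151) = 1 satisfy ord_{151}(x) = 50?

φ(151) = 151 − 1 = 150 = 2 · 3 · 5^2.
In a cyclic group of order 150, there are φ(d) elements of order d for each divisor d of 150, and zero for non-divisors.
50 = 2 · 5^2 divides 150, and φ(50) = 20.

20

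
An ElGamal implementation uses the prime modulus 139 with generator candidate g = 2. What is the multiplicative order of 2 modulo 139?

138

The order of 2 must divide φ(139) = 139 − 1 = 138 = 2 · 3 · 23.
Divisors of 138: 1, 2, 3, 6, 23, 46, 69, 138.
Compute 2^d (mod 139) for the divisors d until we hit 1:
2^1 ≡ 2 (mod 139)
2^2 ≡ 4 (mod 139)
2^3 ≡ 8 (mod 139)
2^6 ≡ 64 (mod 139)
2^23 ≡ 97 (mod 139)
2^46 ≡ 96 (mod 139)
2^69 ≡ 138 (mod 139)
2^138 ≡ 1 (mod 139) ✓
The smallest such exponent is 138, so the order of 2 is 138.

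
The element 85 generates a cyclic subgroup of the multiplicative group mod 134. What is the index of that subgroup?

1

ord(85) | φ(134) = φ(2)·φ(67) = 1·66 = 66 = 2 · 3 · 11.
Divisors of 66: 1, 2, 3, 6, 11, 22, 33, 66.
Evaluate successive powers at the divisors of 66:
85^1 ≡ 85 (mod 134)
85^2 ≡ 123 (mod 134)
85^3 ≡ 3 (mod 134)
85^6 ≡ 9 (mod 134)
85^11 ≡ 105 (mod 134)
85^22 ≡ 37 (mod 134)
85^33 ≡ 133 (mod 134)
85^66 ≡ 1 (mod 134) ✓
Thus |⟨85⟩| = ord(85) = 66.
[(Z/134Z)^× : ⟨85⟩] = 66/66 = 1.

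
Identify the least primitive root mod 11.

φ(11) = 11 − 1 = 10 = 2 · 5.
g is a primitive root iff g^(10/q) ≢ 1 (mod 11) for each prime q ∈ {2, 5}.
g = 2: 2^5 ≡ 10; 2^2 ≡ 4 — none is 1, so 2 is a primitive root.
Hence the least primitive root of 11 is 2.

2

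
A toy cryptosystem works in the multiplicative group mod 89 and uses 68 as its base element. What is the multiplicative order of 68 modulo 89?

ord(68) | φ(89) = 89 − 1 = 88 = 2^3 · 11.
Divisors of 88: 1, 2, 4, 8, 11, 22, 44, 88.
Compute 68^d (mod 89) for the divisors d until we hit 1:
68^1 ≡ 68 (mod 89)
68^2 ≡ 85 (mod 89)
68^4 ≡ 16 (mod 89)
68^8 ≡ 78 (mod 89)
68^11 ≡ 55 (mod 89)
68^22 ≡ 88 (mod 89)
68^44 ≡ 1 (mod 89) ✓
Therefore the multiplicative order of 68 modulo 89 is 44.

44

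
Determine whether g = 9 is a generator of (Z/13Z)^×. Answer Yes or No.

No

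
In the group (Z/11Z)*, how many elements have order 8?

0

φ(11) = 11 − 1 = 10 = 2 · 5.
Since (Z/11Z)^× is cyclic of order 10, the number of elements of order d is φ(d) when d | 10 and 0 otherwise.
Since 8 ∤ 10, the count is 0.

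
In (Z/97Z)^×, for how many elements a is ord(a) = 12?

4

φ(97) = 97 − 1 = 96 = 2^5 · 3.
(Z/97Z)^× is cyclic (|G| = 96); a cyclic group of order m has exactly φ(d) elements of each order d | m, and none otherwise.
12 = 2^2 · 3 divides 96, and φ(12) = 4.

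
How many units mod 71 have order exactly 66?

φ(71) = 71 − 1 = 70 = 2 · 5 · 7.
In a cyclic group of order 70, there are φ(d) elements of order d for each divisor d of 70, and zero for non-divisors.
66 does not divide 70, so no element of (Z/71Z)^× has order 66.

0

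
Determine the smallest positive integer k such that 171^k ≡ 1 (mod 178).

The order of 171 must divide φ(178) = φ(2)·φ(89) = 1·88 = 88 = 2^3 · 11.
Divisors of 88: 1, 2, 4, 8, 11, 22, 44, 88.
Evaluate successive powers at the divisors of 88:
171^1 ≡ 171 (mod 178)
171^2 ≡ 49 (mod 178)
171^4 ≡ 87 (mod 178)
171^8 ≡ 93 (mod 178)
171^11 ≡ 141 (mod 178)
171^22 ≡ 123 (mod 178)
171^44 ≡ 177 (mod 178)
171^88 ≡ 1 (mod 178) ✓
Therefore the multiplicative order of 171 modulo 178 is 88.

88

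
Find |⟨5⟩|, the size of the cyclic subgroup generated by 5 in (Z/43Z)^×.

42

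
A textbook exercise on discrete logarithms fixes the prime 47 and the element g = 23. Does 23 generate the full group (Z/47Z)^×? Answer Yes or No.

Yes

φ(47) = 47 − 1 = 46 = 2 · 23.
It suffices to check that the order of 23 is not a proper divisor of 46: compute 23^(46/q) for q ∈ {2, 23}.
23^23 ≡ 46 (mod 47)  [q = 2: ≢ 1 ✓]
23^2 ≡ 12 (mod 47)  [q = 23: ≢ 1 ✓]
All checks pass, so 23 has order 46 and is a primitive root modulo 47.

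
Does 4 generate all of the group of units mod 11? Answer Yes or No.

φ(11) = 11 − 1 = 10 = 2 · 5.
Test 4^(10/q) mod 11 for each prime factor q of 10:
4^5 ≡ 1 (mod 11)  [q = 2: ≡ 1 ✗]
4^2 ≡ 5 (mod 11)  [q = 5: ≢ 1 ✓]
The check at q = 2 fails, so 4 generates a proper subgroup.

No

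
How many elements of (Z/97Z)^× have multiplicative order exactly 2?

φ(97) = 97 − 1 = 96 = 2^5 · 3.
Since (Z/97Z)^× is cyclic of order 96, the number of elements of order d is φ(d) when d | 96 and 0 otherwise.
2 | 96, and φ(2) = 2 − 1 = 1.

1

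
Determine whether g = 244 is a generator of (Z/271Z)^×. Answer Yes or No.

No

φ(271) = 271 − 1 = 270 = 2 · 3^3 · 5.
An element g generates (Z/271Z)^× iff g^(270/q) ≢ 1 (mod 271) for each prime q ∈ {2, 3, 5}.
244^135 ≡ 1 (mod 271)  [q = 2: ≡ 1 ✗]
244^90 ≡ 1 (mod 271)  [q = 3: ≡ 1 ✗]
244^54 ≡ 10 (mod 271)  [q = 5: ≢ 1 ✓]
244^135 ≡ 1 shows ord(244) | 135, strictly less than φ(271); not a primitive root.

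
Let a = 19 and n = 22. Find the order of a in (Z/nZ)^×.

10

ord(19) | φ(22) = φ(2)·φ(11) = 1·10 = 10 = 2 · 5.
Divisors of 10: 1, 2, 5, 10.
Test each divisor d:
19^1 ≡ 19 (mod 22)
19^2 ≡ 9 (mod 22)
19^5 ≡ 21 (mod 22)
19^10 ≡ 1 (mod 22) ✓
So ord_22(19) = 10.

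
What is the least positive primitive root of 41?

6

φ(41) = 41 − 1 = 40 = 2^3 · 5.
g is a primitive root iff g^(40/q) ≢ 1 (mod 41) for each prime q ∈ {2, 5}.
g = 2: 2^20 ≡ 1 — hits 1, so not a primitive root.
g = 3: 3^20 ≡ 40; 3^8 ≡ 1 — hits 1, so not a primitive root.
g = 4: 4^20 ≡ 1 — hits 1, so not a primitive root.
g = 5: 5^20 ≡ 1 — hits 1, so not a primitive root.
g = 6: 6^20 ≡ 40; 6^8 ≡ 10 — none is 1, so 6 is a primitive root.
So 6 is the smallest generator of (Z/41Z)^×.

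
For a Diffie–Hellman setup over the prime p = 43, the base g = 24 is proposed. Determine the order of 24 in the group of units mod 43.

Since 24 ∈ (Z/43Z)^×, its order divides φ(43) = 43 − 1 = 42 = 2 · 3 · 7.
Divisors of 42: 1, 2, 3, 6, 7, 14, 21, 42.
Evaluate successive powers at the divisors of 42:
24^1 ≡ 24 (mod 43)
24^2 ≡ 17 (mod 43)
24^3 ≡ 21 (mod 43)
24^6 ≡ 11 (mod 43)
24^7 ≡ 6 (mod 43)
24^14 ≡ 36 (mod 43)
24^21 ≡ 1 (mod 43) ✓
The smallest such exponent is 21, so the order of 24 is 21.

21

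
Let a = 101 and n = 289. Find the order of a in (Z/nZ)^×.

34

By Lagrange's theorem, ord_289(101) divides φ(289) = φ(17^2) = 17·(17−1) = 272 = 2^4 · 17.
Divisors of 272: 1, 2, 4, 8, 16, 17, 34, 68, 136, 272.
Evaluate successive powers at the divisors of 272:
101^1 ≡ 101 (mod 289)
101^2 ≡ 86 (mod 289)
101^4 ≡ 171 (mod 289)
101^8 ≡ 52 (mod 289)
101^16 ≡ 103 (mod 289)
101^17 ≡ 288 (mod 289)
101^34 ≡ 1 (mod 289) ✓
The smallest such exponent is 34, so the order of 101 is 34.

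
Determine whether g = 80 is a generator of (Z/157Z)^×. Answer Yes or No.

Yes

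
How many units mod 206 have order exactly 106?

φ(206) = φ(2)·φ(103) = 1·102 = 102 = 2 · 3 · 17.
(Z/206Z)^× is cyclic (|G| = 102); a cyclic group of order m has exactly φ(d) elements of each order d | m, and none otherwise.
Here 102 is not a multiple of 106, so there are no elements of order 106.

0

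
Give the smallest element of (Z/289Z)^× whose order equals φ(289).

3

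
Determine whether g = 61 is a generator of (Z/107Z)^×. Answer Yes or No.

φ(107) = 107 − 1 = 106 = 2 · 53.
It suffices to check that the order of 61 is not a proper divisor of 106: compute 61^(106/q) for q ∈ {2, 53}.
61^53 ≡ 1 (mod 107)  [q = 2: ≡ 1 ✗]
61^2 ≡ 83 (mod 107)  [q = 53: ≢ 1 ✓]
The check at q = 2 fails, so 61 generates a proper subgroup.

No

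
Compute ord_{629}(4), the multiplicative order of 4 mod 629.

36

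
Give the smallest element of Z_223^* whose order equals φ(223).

3

φ(223) = 223 − 1 = 222 = 2 · 3 · 37.
g is a primitive root iff g^(222/q) ≢ 1 (mod 223) for each prime q ∈ {2, 3, 37}.
g = 2: 2^111 ≡ 1 — hits 1, so not a primitive root.
g = 3: 3^111 ≡ 222; 3^74 ≡ 183; 3^6 ≡ 60 — none is 1, so 3 is a primitive root.
So 3 is the smallest generator of (Z/223Z)^×.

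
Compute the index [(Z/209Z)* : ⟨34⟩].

Since 34 ∈ (Z/209Z)^×, its order divides φ(209) = φ(11·19) = (11−1)·(19−1) = 10·18 = 180 = 2^2 · 3^2 · 5.
Divisors of 180: 1, 2, 3, 4, 5, 6, 9, 10, 12, 15, 18, 20, 30, 36, 45, 60, 90, 180.
Test each divisor d:
34^1 ≡ 34 (mod 209)
34^2 ≡ 111 (mod 209)
34^3 ≡ 12 (mod 209)
34^4 ≡ 199 (mod 209)
34^5 ≡ 78 (mod 209)
34^6 ≡ 144 (mod 209)
34^9 ≡ 56 (mod 209)
34^10 ≡ 23 (mod 209)
34^12 ≡ 45 (mod 209)
34^15 ≡ 122 (mod 209)
34^18 ≡ 1 (mod 209) ✓
The order of 34 is 18, so the subgroup it generates has 18 elements.
[(Z/209Z)^× : ⟨34⟩] = 180/18 = 10.

10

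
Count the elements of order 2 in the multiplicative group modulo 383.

1

φ(383) = 383 − 1 = 382 = 2 · 191.
Since (Z/383Z)^× is cyclic of order 382, the number of elements of order d is φ(d) when d | 382 and 0 otherwise.
2 | 382, and φ(2) = 2 − 1 = 1.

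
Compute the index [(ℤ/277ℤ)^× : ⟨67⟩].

4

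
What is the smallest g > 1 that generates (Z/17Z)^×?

3

φ(17) = 17 − 1 = 16 = 2^4.
g is a primitive root iff g^(16/q) ≢ 1 (mod 17) for each prime q ∈ {2}.
g = 2: 2^8 ≡ 1 — hits 1, so not a primitive root.
g = 3: 3^8 ≡ 16 — none is 1, so 3 is a primitive root.
The smallest primitive root modulo 17 is 3.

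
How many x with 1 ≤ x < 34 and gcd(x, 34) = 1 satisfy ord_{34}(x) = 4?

2

φ(34) = φ(2)·φ(17) = 1·16 = 16 = 2^4.
In a cyclic group of order 16, there are φ(d) elements of order d for each divisor d of 16, and zero for non-divisors.
4 = 2^2 divides 16, and φ(4) = 2.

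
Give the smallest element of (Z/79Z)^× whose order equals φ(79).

3

φ(79) = 79 − 1 = 78 = 2 · 3 · 13.
g is a primitive root iff g^(78/q) ≢ 1 (mod 79) for each prime q ∈ {2, 3, 13}.
g = 2: 2^39 ≡ 1 — hits 1, so not a primitive root.
g = 3: 3^39 ≡ 78; 3^26 ≡ 23; 3^6 ≡ 18 — none is 1, so 3 is a primitive root.
Hence the least primitive root of 79 is 3.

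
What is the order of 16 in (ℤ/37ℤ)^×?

The order of 16 must divide φ(37) = 37 − 1 = 36 = 2^2 · 3^2.
Divisors of 36: 1, 2, 3, 4, 6, 9, 12, 18, 36.
Compute 16^d (mod 37) for the divisors d until we hit 1:
16^1 ≡ 16 (mod 37)
16^2 ≡ 34 (mod 37)
16^3 ≡ 26 (mod 37)
16^4 ≡ 9 (mod 37)
16^6 ≡ 10 (mod 37)
16^9 ≡ 1 (mod 37) ✓
So ord_37(16) = 9.

9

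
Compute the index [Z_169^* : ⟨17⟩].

2

Since 17 ∈ (Z/169Z)^×, its order divides φ(169) = φ(13^2) = 13·(13−1) = 156 = 2^2 · 3 · 13.
Divisors of 156: 1, 2, 3, 4, 6, 12, 13, 26, 39, 52, 78, 156.
Compute 17^d (mod 169) for the divisors d until we hit 1:
17^1 ≡ 17
17^2 ≡ 120
17^3 ≡ 12
17^4 ≡ 35
17^6 ≡ 144
17^12 ≡ 118
17^13 ≡ 147
17^26 ≡ 146
17^39 ≡ 168
17^52 ≡ 22
17^78 ≡ 1
So ord_169(17) = 78, hence |⟨17⟩| = 78.
Index = |(Z/169Z)^×| / |⟨17⟩| = 156 / 78 = 2.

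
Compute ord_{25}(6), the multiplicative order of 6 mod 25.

5

By Lagrange's theorem, ord_25(6) divides φ(25) = φ(5^2) = 5·(5−1) = 20 = 2^2 · 5.
Divisors of 20: 1, 2, 4, 5, 10, 20.
Evaluate successive powers at the divisors of 20:
6^1 ≡ 6
6^2 ≡ 11
6^4 ≡ 21
6^5 ≡ 1
The smallest such exponent is 5, so the order of 6 is 5.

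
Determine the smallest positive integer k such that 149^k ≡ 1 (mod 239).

By Lagrange's theorem, ord_239(149) divides φ(239) = 239 − 1 = 238 = 2 · 7 · 17.
Divisors of 238: 1, 2, 7, 14, 17, 34, 119, 238.
Evaluate successive powers at the divisors of 238:
149^1 ≡ 149
149^2 ≡ 213
149^7 ≡ 138
149^14 ≡ 163
149^17 ≡ 215
149^34 ≡ 98
149^119 ≡ 238
149^238 ≡ 1
So ord_239(149) = 238.

238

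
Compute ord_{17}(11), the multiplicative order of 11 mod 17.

16

By Lagrange's theorem, ord_17(11) divides φ(17) = 17 − 1 = 16 = 2^4.
Divisors of 16: 1, 2, 4, 8, 16.
Check 11^d mod 17 for each divisor in increasing order:
11^1 ≡ 11 (mod 17)
11^2 ≡ 2 (mod 17)
11^4 ≡ 4 (mod 17)
11^8 ≡ 16 (mod 17)
11^16 ≡ 1 (mod 17) ✓
So ord_17(11) = 16.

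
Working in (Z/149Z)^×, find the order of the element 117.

148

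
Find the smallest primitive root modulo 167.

5

φ(167) = 167 − 1 = 166 = 2 · 83.
Test candidates g = 2, 3, … against the prime factors q ∈ {2, 83} of φ(167): g is a generator iff g^(166/q) ≢ 1 for every such q.
g = 2: 2^83 ≡ 1 — hits 1, so not a primitive root.
g = 3: 3^83 ≡ 1 — hits 1, so not a primitive root.
g = 4: 4^83 ≡ 1 — hits 1, so not a primitive root.
g = 5: 5^83 ≡ 166; 5^2 ≡ 25 — none is 1, so 5 is a primitive root.
So 5 is the smallest generator of (Z/167Z)^×.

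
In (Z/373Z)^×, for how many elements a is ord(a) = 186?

60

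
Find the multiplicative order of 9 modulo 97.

24

By Lagrange's theorem, ord_97(9) divides φ(97) = 97 − 1 = 96 = 2^5 · 3.
Divisors of 96: 1, 2, 3, 4, 6, 8, 12, 16, 24, 32, 48, 96.
Evaluate successive powers at the divisors of 96:
9^1 ≡ 9 (mod 97)
9^2 ≡ 81 (mod 97)
9^3 ≡ 50 (mod 97)
9^4 ≡ 62 (mod 97)
9^6 ≡ 75 (mod 97)
9^8 ≡ 61 (mod 97)
9^12 ≡ 96 (mod 97)
9^16 ≡ 35 (mod 97)
9^24 ≡ 1 (mod 97) ✓
Therefore the multiplicative order of 9 modulo 97 is 24.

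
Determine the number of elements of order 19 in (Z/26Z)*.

0

φ(26) = φ(2)·φ(13) = 1·12 = 12 = 2^2 · 3.
Since (Z/26Z)^× is cyclic of order 12, the number of elements of order d is φ(d) when d | 12 and 0 otherwise.
19 does not divide 12, so no element of (Z/26Z)^× has order 19.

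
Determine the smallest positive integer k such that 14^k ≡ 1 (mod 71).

The order of 14 must divide φ(71) = 71 − 1 = 70 = 2 · 5 · 7.
Divisors of 70: 1, 2, 5, 7, 10, 14, 35, 70.
Test each divisor d:
14^1 ≡ 14 (mod 71)
14^2 ≡ 54 (mod 71)
14^5 ≡ 70 (mod 71)
14^7 ≡ 17 (mod 71)
14^10 ≡ 1 (mod 71) ✓
Hence ord(14) = 10.

10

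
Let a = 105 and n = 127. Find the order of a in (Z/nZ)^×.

18

ord(105) | φ(127) = 127 − 1 = 126 = 2 · 3^2 · 7.
Divisors of 126: 1, 2, 3, 6, 7, 9, 14, 18, 21, 42, 63, 126.
Check 105^d mod 127 for each divisor in increasing order:
105^1 ≡ 105
105^2 ≡ 103
105^3 ≡ 20
105^6 ≡ 19
105^7 ≡ 90
105^9 ≡ 126
105^14 ≡ 99
105^18 ≡ 1
Therefore the multiplicative order of 105 modulo 127 is 18.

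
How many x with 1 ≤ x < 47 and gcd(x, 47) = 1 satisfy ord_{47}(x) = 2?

φ(47) = 47 − 1 = 46 = 2 · 23.
Since (Z/47Z)^× is cyclic of order 46, the number of elements of order d is φ(d) when d | 46 and 0 otherwise.
2 | 46, and φ(2) = 2 − 1 = 1.

1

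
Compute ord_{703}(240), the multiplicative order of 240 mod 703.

36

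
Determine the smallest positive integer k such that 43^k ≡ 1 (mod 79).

78

The order of 43 must divide φ(79) = 79 − 1 = 78 = 2 · 3 · 13.
Divisors of 78: 1, 2, 3, 6, 13, 26, 39, 78.
Evaluate successive powers at the divisors of 78:
43^1 ≡ 43 (mod 79)
43^2 ≡ 32 (mod 79)
43^3 ≡ 33 (mod 79)
43^6 ≡ 62 (mod 79)
43^13 ≡ 24 (mod 79)
43^26 ≡ 23 (mod 79)
43^39 ≡ 78 (mod 79)
43^78 ≡ 1 (mod 79) ✓
The smallest such exponent is 78, so the order of 43 is 78.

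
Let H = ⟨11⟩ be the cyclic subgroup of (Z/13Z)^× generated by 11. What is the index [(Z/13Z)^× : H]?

1

By Lagrange's theorem, ord_13(11) divides φ(13) = 13 − 1 = 12 = 2^2 · 3.
Divisors of 12: 1, 2, 3, 4, 6, 12.
Compute 11^d (mod 13) for the divisors d until we hit 1:
11^1 ≡ 11 (mod 13)
11^2 ≡ 4 (mod 13)
11^3 ≡ 5 (mod 13)
11^4 ≡ 3 (mod 13)
11^6 ≡ 12 (mod 13)
11^12 ≡ 1 (mod 13) ✓
The order of 11 is 12, so the subgroup it generates has 12 elements.
The index is φ(13) / ord(11) = 12 / 12 = 1.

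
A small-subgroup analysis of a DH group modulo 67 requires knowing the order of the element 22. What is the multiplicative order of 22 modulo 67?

11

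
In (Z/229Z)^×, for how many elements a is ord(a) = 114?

φ(229) = 229 − 1 = 228 = 2^2 · 3 · 19.
In a cyclic group of order 228, there are φ(d) elements of order d for each divisor d of 228, and zero for non-divisors.
114 = 2 · 3 · 19 divides 228, and φ(114) = 36.

36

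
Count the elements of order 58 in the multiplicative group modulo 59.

φ(59) = 59 − 1 = 58 = 2 · 29.
(Z/59Z)^× is cyclic (|G| = 58); a cyclic group of order m has exactly φ(d) elements of each order d | m, and none otherwise.
58 = 2 · 29 divides 58, and φ(58) = 28.

28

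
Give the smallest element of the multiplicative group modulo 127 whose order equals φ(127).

φ(127) = 127 − 1 = 126 = 2 · 3^2 · 7.
Test candidates g = 2, 3, … against the prime factors q ∈ {2, 3, 7} of φ(127): g is a generator iff g^(126/q) ≢ 1 for every such q.
g = 2: 2^63 ≡ 1 — hits 1, so not a primitive root.
g = 3: 3^63 ≡ 126; 3^42 ≡ 107; 3^18 ≡ 4 — none is 1, so 3 is a primitive root.
The smallest primitive root modulo 127 is 3.

3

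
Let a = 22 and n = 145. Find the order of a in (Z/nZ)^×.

Since 22 ∈ (Z/145Z)^×, its order divides φ(145) = φ(5·29) = (5−1)·(29−1) = 4·28 = 112 = 2^4 · 7.
Divisors of 112: 1, 2, 4, 7, 8, 14, 16, 28, 56, 112.
Check 22^d mod 145 for each divisor in increasing order:
22^1 ≡ 22 (mod 145)
22^2 ≡ 49 (mod 145)
22^4 ≡ 81 (mod 145)
22^7 ≡ 28 (mod 145)
22^8 ≡ 36 (mod 145)
22^14 ≡ 59 (mod 145)
22^16 ≡ 136 (mod 145)
22^28 ≡ 1 (mod 145) ✓
Therefore the multiplicative order of 22 modulo 145 is 28.

28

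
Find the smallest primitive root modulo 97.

φ(97) = 97 − 1 = 96 = 2^5 · 3.
Test candidates g = 2, 3, … against the prime factors q ∈ {2, 3} of φ(97): g is a generator iff g^(96/q) ≢ 1 for every such q.
g = 2: 2^48 ≡ 1 — hits 1, so not a primitive root.
g = 3: 3^48 ≡ 1 — hits 1, so not a primitive root.
g = 4: 4^48 ≡ 1 — hits 1, so not a primitive root.
g = 5: 5^48 ≡ 96; 5^32 ≡ 35 — none is 1, so 5 is a primitive root.
The smallest primitive root modulo 97 is 5.

5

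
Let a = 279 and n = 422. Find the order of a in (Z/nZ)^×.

By Lagrange's theorem, ord_422(279) divides φ(422) = φ(2)·φ(211) = 1·210 = 210 = 2 · 3 · 5 · 7.
Divisors of 210: 1, 2, 3, 5, 6, 7, 10, 14, 15, 21, 30, 35, 42, 70, 105, 210.
Evaluate successive powers at the divisors of 210:
279^1 ≡ 279
279^2 ≡ 193
279^3 ≡ 253
279^5 ≡ 299
279^6 ≡ 287
279^7 ≡ 315
279^10 ≡ 359
279^14 ≡ 55
279^15 ≡ 153
279^21 ≡ 23
279^30 ≡ 199
279^35 ≡ 421
279^42 ≡ 107
279^70 ≡ 1
Therefore the multiplicative order of 279 modulo 422 is 70.

70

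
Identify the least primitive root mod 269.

φ(269) = 269 − 1 = 268 = 2^2 · 67.
g is a primitive root iff g^(268/q) ≢ 1 (mod 269) for each prime q ∈ {2, 67}.
g = 2: 2^134 ≡ 268; 2^4 ≡ 16 — none is 1, so 2 is a primitive root.
Hence the least primitive root of 269 is 2.

2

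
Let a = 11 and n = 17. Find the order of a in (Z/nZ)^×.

16

ord(11) | φ(17) = 17 − 1 = 16 = 2^4.
Divisors of 16: 1, 2, 4, 8, 16.
Check 11^d mod 17 for each divisor in increasing order:
11^1 ≡ 11 (mod 17)
11^2 ≡ 2 (mod 17)
11^4 ≡ 4 (mod 17)
11^8 ≡ 16 (mod 17)
11^16 ≡ 1 (mod 17) ✓
Therefore the multiplicative order of 11 modulo 17 is 16.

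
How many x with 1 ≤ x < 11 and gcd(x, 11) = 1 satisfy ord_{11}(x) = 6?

φ(11) = 11 − 1 = 10 = 2 · 5.
In a cyclic group of order 10, there are φ(d) elements of order d for each divisor d of 10, and zero for non-divisors.
Since 6 ∤ 10, the count is 0.

0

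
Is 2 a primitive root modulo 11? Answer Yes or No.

Yes

φ(11) = 11 − 1 = 10 = 2 · 5.
2 is a primitive root mod 11 iff 2^(φ(11)/q) ≢ 1 for every prime q | φ(11), i.e. q ∈ {2, 5}.
2^5 ≡ 10 (mod 11)  [q = 2: ≢ 1 ✓]
2^2 ≡ 4 (mod 11)  [q = 5: ≢ 1 ✓]
None equal 1, so ord_11(2) = 10: 2 is a primitive root.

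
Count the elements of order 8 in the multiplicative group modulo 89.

4

φ(89) = 89 − 1 = 88 = 2^3 · 11.
In a cyclic group of order 88, there are φ(d) elements of order d for each divisor d of 88, and zero for non-divisors.
8 = 2^3 divides 88, and φ(8) = 4.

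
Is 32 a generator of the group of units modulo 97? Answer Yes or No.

φ(97) = 97 − 1 = 96 = 2^5 · 3.
Test 32^(96/q) mod 97 for each prime factor q of 96:
32^48 ≡ 1 (mod 97)  [q = 2: ≡ 1 ✗]
32^32 ≡ 61 (mod 97)  [q = 3: ≢ 1 ✓]
32^48 ≡ 1 shows ord(32) | 48, strictly less than φ(97); not a primitive root.

No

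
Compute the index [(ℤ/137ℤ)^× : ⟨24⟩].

By Lagrange's theorem, ord_137(24) divides φ(137) = 137 − 1 = 136 = 2^3 · 17.
Divisors of 136: 1, 2, 4, 8, 17, 34, 68, 136.
Compute 24^d (mod 137) for the divisors d until we hit 1:
24^1 ≡ 24 (mod 137)
24^2 ≡ 28 (mod 137)
24^4 ≡ 99 (mod 137)
24^8 ≡ 74 (mod 137)
24^17 ≡ 41 (mod 137)
24^34 ≡ 37 (mod 137)
24^68 ≡ 136 (mod 137)
24^136 ≡ 1 (mod 137) ✓
So ord_137(24) = 136, hence |⟨24⟩| = 136.
Index = |(Z/137Z)^×| / |⟨24⟩| = 136 / 136 = 1.

1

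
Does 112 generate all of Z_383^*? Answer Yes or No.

φ(383) = 383 − 1 = 382 = 2 · 191.
It suffices to check that the order of 112 is not a proper divisor of 382: compute 112^(382/q) for q ∈ {2, 191}.
112^191 ≡ 1 (mod 383)  [q = 2: ≡ 1 ✗]
112^2 ≡ 288 (mod 383)  [q = 191: ≢ 1 ✓]
The check at q = 2 fails, so 112 generates a proper subgroup.

No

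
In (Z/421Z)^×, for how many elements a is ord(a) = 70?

24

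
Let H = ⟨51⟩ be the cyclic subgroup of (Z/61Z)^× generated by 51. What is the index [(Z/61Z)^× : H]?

The order of 51 must divide φ(61) = 61 − 1 = 60 = 2^2 · 3 · 5.
Divisors of 60: 1, 2, 3, 4, 5, 6, 10, 12, 15, 20, 30, 60.
Evaluate successive powers at the divisors of 60:
51^1 ≡ 51 (mod 61)
51^2 ≡ 39 (mod 61)
51^3 ≡ 37 (mod 61)
51^4 ≡ 57 (mod 61)
51^5 ≡ 40 (mod 61)
51^6 ≡ 27 (mod 61)
51^10 ≡ 14 (mod 61)
51^12 ≡ 58 (mod 61)
51^15 ≡ 11 (mod 61)
51^20 ≡ 13 (mod 61)
51^30 ≡ 60 (mod 61)
51^60 ≡ 1 (mod 61) ✓
Thus |⟨51⟩| = ord(51) = 60.
Index = |(Z/61Z)^×| / |⟨51⟩| = 60 / 60 = 1.

1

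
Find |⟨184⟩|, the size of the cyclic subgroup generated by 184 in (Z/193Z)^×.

8

By Lagrange's theorem, ord_193(184) divides φ(193) = 193 − 1 = 192 = 2^6 · 3.
Divisors of 192: 1, 2, 3, 4, 6, 8, 12, 16, 24, 32, 48, 64, 96, 192.
Check 184^d mod 193 for each divisor in increasing order:
184^1 ≡ 184
184^2 ≡ 81
184^3 ≡ 43
184^4 ≡ 192
184^6 ≡ 112
184^8 ≡ 1
So ord_193(184) = 8.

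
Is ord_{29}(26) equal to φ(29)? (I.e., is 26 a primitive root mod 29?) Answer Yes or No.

Yes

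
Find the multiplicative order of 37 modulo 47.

23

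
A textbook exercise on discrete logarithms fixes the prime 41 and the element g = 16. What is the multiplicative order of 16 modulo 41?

5

Since 16 ∈ (Z/41Z)^×, its order divides φ(41) = 41 − 1 = 40 = 2^3 · 5.
Divisors of 40: 1, 2, 4, 5, 8, 10, 20, 40.
Check 16^d mod 41 for each divisor in increasing order:
16^1 ≡ 16 (mod 41)
16^2 ≡ 10 (mod 41)
16^4 ≡ 18 (mod 41)
16^5 ≡ 1 (mod 41) ✓
The smallest such exponent is 5, so the order of 16 is 5.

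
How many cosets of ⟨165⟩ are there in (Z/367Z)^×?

1

The order of 165 must divide φ(367) = 367 − 1 = 366 = 2 · 3 · 61.
Divisors of 366: 1, 2, 3, 6, 61, 122, 183, 366.
Test each divisor d:
165^1 ≡ 165 (mod 367)
165^2 ≡ 67 (mod 367)
165^3 ≡ 45 (mod 367)
165^6 ≡ 190 (mod 367)
165^61 ≡ 284 (mod 367)
165^122 ≡ 283 (mod 367)
165^183 ≡ 366 (mod 367)
165^366 ≡ 1 (mod 367) ✓
The order of 165 is 366, so the subgroup it generates has 366 elements.
[(Z/367Z)^× : ⟨165⟩] = 366/366 = 1.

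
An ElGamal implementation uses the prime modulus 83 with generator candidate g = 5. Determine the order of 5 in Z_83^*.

82

ord(5) | φ(83) = 83 − 1 = 82 = 2 · 41.
Divisors of 82: 1, 2, 41, 82.
Test each divisor d:
5^1 ≡ 5
5^2 ≡ 25
5^41 ≡ 82
5^82 ≡ 1
The smallest such exponent is 82, so the order of 5 is 82.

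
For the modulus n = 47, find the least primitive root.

5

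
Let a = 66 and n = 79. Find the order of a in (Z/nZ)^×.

78

ord(66) | φ(79) = 79 − 1 = 78 = 2 · 3 · 13.
Divisors of 78: 1, 2, 3, 6, 13, 26, 39, 78.
Check 66^d mod 79 for each divisor in increasing order:
66^1 ≡ 66 (mod 79)
66^2 ≡ 11 (mod 79)
66^3 ≡ 15 (mod 79)
66^6 ≡ 67 (mod 79)
66^13 ≡ 24 (mod 79)
66^26 ≡ 23 (mod 79)
66^39 ≡ 78 (mod 79)
66^78 ≡ 1 (mod 79) ✓
Therefore the multiplicative order of 66 modulo 79 is 78.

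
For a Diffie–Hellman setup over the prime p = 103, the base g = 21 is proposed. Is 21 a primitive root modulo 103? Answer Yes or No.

φ(103) = 103 − 1 = 102 = 2 · 3 · 17.
21 is a primitive root mod 103 iff 21^(φ(103)/q) ≢ 1 for every prime q | φ(103), i.e. q ∈ {2, 3, 17}.
21^51 ≡ 102 (mod 103)  [q = 2: ≢ 1 ✓]
21^34 ≡ 56 (mod 103)  [q = 3: ≢ 1 ✓]
21^6 ≡ 81 (mod 103)  [q = 17: ≢ 1 ✓]
Every test exponent gives a nontrivial residue, hence 21 generates the full group.

Yes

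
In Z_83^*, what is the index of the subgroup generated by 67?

By Lagrange's theorem, ord_83(67) divides φ(83) = 83 − 1 = 82 = 2 · 41.
Divisors of 82: 1, 2, 41, 82.
Compute 67^d (mod 83) for the divisors d until we hit 1:
67^1 ≡ 67 (mod 83)
67^2 ≡ 7 (mod 83)
67^41 ≡ 82 (mod 83)
67^82 ≡ 1 (mod 83) ✓
Thus |⟨67⟩| = ord(67) = 82.
The index is φ(83) / ord(67) = 82 / 82 = 1.

1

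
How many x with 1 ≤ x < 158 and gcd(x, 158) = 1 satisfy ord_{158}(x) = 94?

0

φ(158) = φ(2)·φ(79) = 1·78 = 78 = 2 · 3 · 13.
Since (Z/158Z)^× is cyclic of order 78, the number of elements of order d is φ(d) when d | 78 and 0 otherwise.
Since 94 ∤ 78, the count is 0.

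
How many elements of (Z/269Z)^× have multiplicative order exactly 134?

66

φ(269) = 269 − 1 = 268 = 2^2 · 67.
Since (Z/269Z)^× is cyclic of order 268, the number of elements of order d is φ(d) when d | 268 and 0 otherwise.
134 = 2 · 67 divides 268, and φ(134) = 66.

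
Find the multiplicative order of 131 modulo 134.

By Lagrange's theorem, ord_134(131) divides φ(134) = φ(2)·φ(67) = 1·66 = 66 = 2 · 3 · 11.
Divisors of 66: 1, 2, 3, 6, 11, 22, 33, 66.
Test each divisor d:
131^1 ≡ 131 (mod 134)
131^2 ≡ 9 (mod 134)
131^3 ≡ 107 (mod 134)
131^6 ≡ 59 (mod 134)
131^11 ≡ 1 (mod 134) ✓
Hence ord(131) = 11.

11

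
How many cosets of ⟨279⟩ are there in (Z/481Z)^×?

12

Since 279 ∈ (Z/481Z)^×, its order divides φ(481) = φ(13·37) = (13−1)·(37−1) = 12·36 = 432 = 2^4 · 3^3.
Divisors of 432: 1, 2, 3, 4, 6, 8, 9, 12, 16, 18, 24, 27, 36, 48, 54, 72, 108, 144, 216, 432.
Check 279^d mod 481 for each divisor in increasing order:
279^1 ≡ 279 (mod 481)
279^2 ≡ 400 (mod 481)
279^3 ≡ 8 (mod 481)
279^4 ≡ 308 (mod 481)
279^6 ≡ 64 (mod 481)
279^8 ≡ 107 (mod 481)
279^9 ≡ 31 (mod 481)
279^12 ≡ 248 (mod 481)
279^16 ≡ 386 (mod 481)
279^18 ≡ 480 (mod 481)
279^24 ≡ 417 (mod 481)
279^27 ≡ 450 (mod 481)
279^36 ≡ 1 (mod 481) ✓
The order of 279 is 36, so the subgroup it generates has 36 elements.
Index = |(Z/481Z)^×| / |⟨279⟩| = 432 / 36 = 12.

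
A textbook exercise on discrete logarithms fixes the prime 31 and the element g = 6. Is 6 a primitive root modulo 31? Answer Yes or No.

No

φ(31) = 31 − 1 = 30 = 2 · 3 · 5.
6 is a primitive root mod 31 iff 6^(φ(31)/q) ≢ 1 for every prime q | φ(31), i.e. q ∈ {2, 3, 5}.
6^15 ≡ 30 (mod 31)  [q = 2: ≢ 1 ✓]
6^10 ≡ 25 (mod 31)  [q = 3: ≢ 1 ✓]
6^6 ≡ 1 (mod 31)  [q = 5: ≡ 1 ✗]
6^6 ≡ 1 shows ord(6) | 6, strictly less than φ(31); not a primitive root.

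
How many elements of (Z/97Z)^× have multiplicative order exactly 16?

8

φ(97) = 97 − 1 = 96 = 2^5 · 3.
Since (Z/97Z)^× is cyclic of order 96, the number of elements of order d is φ(d) when d | 96 and 0 otherwise.
16 = 2^4 divides 96, and φ(16) = 8.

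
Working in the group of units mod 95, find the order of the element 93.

36

ord(93) | φ(95) = φ(5·19) = (5−1)·(19−1) = 4·18 = 72 = 2^3 · 3^2.
Divisors of 72: 1, 2, 3, 4, 6, 8, 9, 12, 18, 24, 36, 72.
Evaluate successive powers at the divisors of 72:
93^1 ≡ 93 (mod 95)
93^2 ≡ 4 (mod 95)
93^3 ≡ 87 (mod 95)
93^4 ≡ 16 (mod 95)
93^6 ≡ 64 (mod 95)
93^8 ≡ 66 (mod 95)
93^9 ≡ 58 (mod 95)
93^12 ≡ 11 (mod 95)
93^18 ≡ 39 (mod 95)
93^24 ≡ 26 (mod 95)
93^36 ≡ 1 (mod 95) ✓
The smallest such exponent is 36, so the order of 93 is 36.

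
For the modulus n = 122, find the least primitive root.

7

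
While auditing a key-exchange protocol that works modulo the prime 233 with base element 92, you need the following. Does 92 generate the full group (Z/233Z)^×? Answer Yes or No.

No

φ(233) = 233 − 1 = 232 = 2^3 · 29.
Test 92^(232/q) mod 233 for each prime factor q of 232:
92^116 ≡ 1 (mod 233)  [q = 2: ≡ 1 ✗]
92^8 ≡ 71 (mod 233)  [q = 29: ≢ 1 ✓]
92^116 ≡ 1 shows ord(92) | 116, strictly less than φ(233); not a primitive root.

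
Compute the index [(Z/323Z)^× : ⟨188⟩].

32

By Lagrange's theorem, ord_323(188) divides φ(323) = φ(17·19) = (17−1)·(19−1) = 16·18 = 288 = 2^5 · 3^2.
Divisors of 288: 1, 2, 3, 4, 6, 8, 9, 12, 16, 18, 24, 32, 36, 48, 72, 96, 144, 288.
Test each divisor d:
188^1 ≡ 188 (mod 323)
188^2 ≡ 137 (mod 323)
188^3 ≡ 239 (mod 323)
188^4 ≡ 35 (mod 323)
188^6 ≡ 273 (mod 323)
188^8 ≡ 256 (mod 323)
188^9 ≡ 1 (mod 323) ✓
Thus |⟨188⟩| = ord(188) = 9.
Index = |(Z/323Z)^×| / |⟨188⟩| = 288 / 9 = 32.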